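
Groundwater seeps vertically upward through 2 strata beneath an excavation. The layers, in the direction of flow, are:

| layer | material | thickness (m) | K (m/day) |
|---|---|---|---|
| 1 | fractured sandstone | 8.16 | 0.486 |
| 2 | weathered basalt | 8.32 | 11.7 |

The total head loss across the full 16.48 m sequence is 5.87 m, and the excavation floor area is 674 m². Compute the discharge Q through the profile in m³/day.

Flow is perpendicular to layering, so the layers act in series and the equivalent K is the thickness-weighted harmonic mean.
Total thickness L = 8.16 + 8.32 = 16.48 m.
Σ(b_i/K_i) = 8.16/0.486 + 8.32/11.7 = 17.50 d.
K_eq = L / Σ(b_i/K_i) = 16.48 / 17.50 = 0.9416 m/day.
Q = K_eq · A · (Δh/L) = 0.9416 × 674 × (5.87/16.48) = 226.1 m³/day.

226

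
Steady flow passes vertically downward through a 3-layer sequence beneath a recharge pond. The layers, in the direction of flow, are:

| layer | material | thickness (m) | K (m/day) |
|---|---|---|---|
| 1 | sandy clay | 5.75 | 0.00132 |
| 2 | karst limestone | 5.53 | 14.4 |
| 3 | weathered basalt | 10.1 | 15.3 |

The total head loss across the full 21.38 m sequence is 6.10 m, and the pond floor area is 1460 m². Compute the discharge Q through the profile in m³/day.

2.04

Flow is perpendicular to layering, so the layers act in series and the equivalent K is the thickness-weighted harmonic mean.
Total thickness L = 5.75 + 5.53 + 10.1 = 21.38 m.
Σ(b_i/K_i) = 5.75/0.00132 + 5.53/14.4 + 10.1/15.3 = 4357 d.
K_eq = L / Σ(b_i/K_i) = 21.38 / 4357 = 0.004907 m/day.
Q = K_eq · A · (Δh/L) = 0.004907 × 1460 × (6.10/21.38) = 2.044 m³/day.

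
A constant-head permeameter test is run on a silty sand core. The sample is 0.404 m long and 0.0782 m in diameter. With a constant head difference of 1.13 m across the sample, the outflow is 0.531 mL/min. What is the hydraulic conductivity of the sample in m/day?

0.0569

Cross-sectional area A = π·(d/2)² = π × (0.0782/2)² = 0.004803 m².
Convert discharge: 0.531 mL/min = 8.850e-09 m³/s.
Darcy's law rearranged: K = Q·L / (A·Δh) = 8.850e-09 × 0.404 / (0.004803 × 1.13) = 6.588e-07 m/s = 0.05692 m/day.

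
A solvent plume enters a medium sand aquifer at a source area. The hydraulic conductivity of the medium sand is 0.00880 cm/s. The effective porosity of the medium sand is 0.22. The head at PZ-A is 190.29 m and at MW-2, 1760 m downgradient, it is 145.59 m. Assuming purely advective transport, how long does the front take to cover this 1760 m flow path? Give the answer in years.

5.49

Convert K: 0.00880 cm/s × 864 = 7.603 m/day.
Hydraulic gradient i = (190.29 − 145.59) / 1760 = 44.7 / 1760 = 0.02540.
Darcy flux q = K · i = 7.603 × 0.02540 = 0.1931 m/day.
Seepage velocity v = q / n_e = 0.1931 / 0.22 = 0.8777 m/day.
Travel time t = L / v = 1760 / 0.8777 = 2005 days = 5.490 years.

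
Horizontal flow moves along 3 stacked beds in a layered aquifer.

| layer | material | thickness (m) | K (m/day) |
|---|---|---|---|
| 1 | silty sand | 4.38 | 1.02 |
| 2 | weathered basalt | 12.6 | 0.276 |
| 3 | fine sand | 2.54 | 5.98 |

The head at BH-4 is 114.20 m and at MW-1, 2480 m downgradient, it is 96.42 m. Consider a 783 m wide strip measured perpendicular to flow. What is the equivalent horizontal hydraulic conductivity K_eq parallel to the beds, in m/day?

1.19

Flow is parallel to layering, so each bed carries its own Darcy discharge and the transmissivities add.
Σ(K_i·b_i) = 1.02×4.38 + 0.276×12.6 + 5.98×2.54 = 23.13 m²/day.
Total thickness b = 19.52 m, so K_eq = Σ(K_i·b_i)/b = 1.185 m/day.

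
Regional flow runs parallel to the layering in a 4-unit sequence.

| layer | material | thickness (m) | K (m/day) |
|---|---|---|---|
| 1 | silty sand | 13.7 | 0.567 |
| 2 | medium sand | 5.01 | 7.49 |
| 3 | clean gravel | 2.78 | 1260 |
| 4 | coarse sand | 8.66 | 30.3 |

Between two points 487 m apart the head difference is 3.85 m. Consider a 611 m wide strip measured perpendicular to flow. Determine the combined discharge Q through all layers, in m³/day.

Flow is parallel to layering, so each bed carries its own Darcy discharge and the transmissivities add.
Σ(K_i·b_i) = 0.567×13.7 + 7.49×5.01 + 1260×2.78 + 30.3×8.66 = 3810 m²/day.
Hydraulic gradient i = Δh / L = 3.85 / 487 = 0.007906.
Q = Σ(K_i·b_i) · W · i = 3810 × 611 × 0.007906 = 18406 m³/day.

18400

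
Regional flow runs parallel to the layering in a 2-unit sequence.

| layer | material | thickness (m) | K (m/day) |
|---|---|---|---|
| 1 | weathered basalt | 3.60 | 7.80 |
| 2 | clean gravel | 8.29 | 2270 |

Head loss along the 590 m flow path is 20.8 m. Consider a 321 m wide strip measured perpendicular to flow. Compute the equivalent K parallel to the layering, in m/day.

Flow is parallel to layering, so each bed carries its own Darcy discharge and the transmissivities add.
Σ(K_i·b_i) = 7.80×3.60 + 2270×8.29 = 18846 m²/day.
Total thickness b = 11.89 m, so K_eq = Σ(K_i·b_i)/b = 1585 m/day.

1590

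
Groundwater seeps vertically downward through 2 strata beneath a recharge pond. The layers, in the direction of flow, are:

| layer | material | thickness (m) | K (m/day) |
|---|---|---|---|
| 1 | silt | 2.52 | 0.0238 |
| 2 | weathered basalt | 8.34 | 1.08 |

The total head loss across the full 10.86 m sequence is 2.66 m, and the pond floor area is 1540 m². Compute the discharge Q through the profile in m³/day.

Flow is perpendicular to layering, so the layers act in series and the equivalent K is the thickness-weighted harmonic mean.
Total thickness L = 2.52 + 8.34 = 10.86 m.
Σ(b_i/K_i) = 2.52/0.0238 + 8.34/1.08 = 113.6 d.
K_eq = L / Σ(b_i/K_i) = 10.86 / 113.6 = 0.09559 m/day.
Q = K_eq · A · (Δh/L) = 0.09559 × 1540 × (2.66/10.86) = 36.06 m³/day.

36.1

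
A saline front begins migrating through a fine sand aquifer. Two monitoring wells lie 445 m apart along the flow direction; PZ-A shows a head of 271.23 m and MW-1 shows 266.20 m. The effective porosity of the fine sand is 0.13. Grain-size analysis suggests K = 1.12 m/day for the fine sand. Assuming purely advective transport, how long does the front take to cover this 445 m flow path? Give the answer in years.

Hydraulic gradient i = (271.23 − 266.20) / 445 = 5.03 / 445 = 0.01130.
Darcy flux q = K · i = 1.120 × 0.01130 = 0.01266 m/day.
Seepage velocity v = q / n_e = 0.01266 / 0.13 = 0.09738 m/day.
Travel time t = L / v = 445 / 0.09738 = 4570 days = 12.51 years.

12.5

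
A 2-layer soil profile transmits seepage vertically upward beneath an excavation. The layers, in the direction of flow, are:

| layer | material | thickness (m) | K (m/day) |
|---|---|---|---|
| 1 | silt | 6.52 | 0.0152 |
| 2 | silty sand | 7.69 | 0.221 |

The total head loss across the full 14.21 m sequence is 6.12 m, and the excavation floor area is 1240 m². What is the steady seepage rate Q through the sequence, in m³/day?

Flow is perpendicular to layering, so the layers act in series and the equivalent K is the thickness-weighted harmonic mean.
Total thickness L = 6.52 + 7.69 = 14.21 m.
Σ(b_i/K_i) = 6.52/0.0152 + 7.69/0.221 = 463.7 d.
K_eq = L / Σ(b_i/K_i) = 14.21 / 463.7 = 0.03064 m/day.
Q = K_eq · A · (Δh/L) = 0.03064 × 1240 × (6.12/14.21) = 16.36 m³/day.

16.4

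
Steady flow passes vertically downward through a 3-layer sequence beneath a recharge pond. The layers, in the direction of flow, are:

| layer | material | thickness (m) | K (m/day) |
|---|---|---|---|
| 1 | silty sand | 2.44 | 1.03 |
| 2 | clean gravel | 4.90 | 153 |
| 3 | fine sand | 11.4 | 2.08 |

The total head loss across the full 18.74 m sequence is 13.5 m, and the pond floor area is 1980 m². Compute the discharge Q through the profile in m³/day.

3390

Flow is perpendicular to layering, so the layers act in series and the equivalent K is the thickness-weighted harmonic mean.
Total thickness L = 2.44 + 4.90 + 11.4 = 18.74 m.
Σ(b_i/K_i) = 2.44/1.03 + 4.90/153 + 11.4/2.08 = 7.882 d.
K_eq = L / Σ(b_i/K_i) = 18.74 / 7.882 = 2.378 m/day.
Q = K_eq · A · (Δh/L) = 2.378 × 1980 × (13.5/18.74) = 3391 m³/day.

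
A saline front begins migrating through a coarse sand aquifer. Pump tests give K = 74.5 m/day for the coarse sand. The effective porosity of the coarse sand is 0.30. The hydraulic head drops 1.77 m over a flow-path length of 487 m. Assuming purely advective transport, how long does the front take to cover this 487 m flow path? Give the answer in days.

540

Hydraulic gradient i = Δh / L = 1.77 / 487 = 0.003634.
Darcy flux q = K · i = 74.50 × 0.003634 = 0.2708 m/day.
Seepage velocity v = q / n_e = 0.2708 / 0.30 = 0.9026 m/day.
Travel time t = L / v = 487 / 0.9026 = 539.6 days.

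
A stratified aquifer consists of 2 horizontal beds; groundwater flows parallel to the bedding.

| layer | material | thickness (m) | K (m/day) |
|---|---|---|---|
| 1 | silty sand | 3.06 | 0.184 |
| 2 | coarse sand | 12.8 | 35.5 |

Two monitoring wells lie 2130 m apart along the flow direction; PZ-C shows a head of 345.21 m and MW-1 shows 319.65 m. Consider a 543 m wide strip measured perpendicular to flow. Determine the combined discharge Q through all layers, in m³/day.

2960

Flow is parallel to layering, so each bed carries its own Darcy discharge and the transmissivities add.
Σ(K_i·b_i) = 0.184×3.06 + 35.5×12.8 = 455.0 m²/day.
Hydraulic gradient i = (345.21 − 319.65) / 2130 = 25.56 / 2130 = 0.01200.
Q = Σ(K_i·b_i) · W · i = 455.0 × 543 × 0.01200 = 2965 m³/day.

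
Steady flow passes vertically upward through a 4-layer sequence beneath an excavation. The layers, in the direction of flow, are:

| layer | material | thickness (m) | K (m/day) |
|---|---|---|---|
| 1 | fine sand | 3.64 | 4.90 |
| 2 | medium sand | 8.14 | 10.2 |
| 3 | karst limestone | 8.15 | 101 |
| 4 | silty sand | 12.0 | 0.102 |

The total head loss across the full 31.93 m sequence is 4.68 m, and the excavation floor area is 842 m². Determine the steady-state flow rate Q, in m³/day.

Flow is perpendicular to layering, so the layers act in series and the equivalent K is the thickness-weighted harmonic mean.
Total thickness L = 3.64 + 8.14 + 8.15 + 12.0 = 31.93 m.
Σ(b_i/K_i) = 3.64/4.90 + 8.14/10.2 + 8.15/101 + 12.0/0.102 = 119.3 d.
K_eq = L / Σ(b_i/K_i) = 31.93 / 119.3 = 0.2677 m/day.
Q = K_eq · A · (Δh/L) = 0.2677 × 842 × (4.68/31.93) = 33.04 m³/day.

33.0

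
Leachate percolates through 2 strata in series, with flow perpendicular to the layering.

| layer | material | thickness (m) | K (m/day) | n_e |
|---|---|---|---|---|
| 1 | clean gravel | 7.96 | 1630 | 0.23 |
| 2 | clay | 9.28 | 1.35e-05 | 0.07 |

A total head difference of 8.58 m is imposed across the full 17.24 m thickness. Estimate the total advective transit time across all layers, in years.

544

With flow normal to the layers, continuity requires the same specific discharge q through every layer.
Σ(b_i/K_i) = 7.96/1630 + 9.28/1.35e-05 = 6.874e+05 d.
q = Δh / Σ(b_i/K_i) = 8.58 / 6.874e+05 = 1.248e-05 m/day.
In each layer the seepage velocity is v_i = q/n_i, so the layer transit time is t_i = b_i·n_i / q:
  layer 1 (clean gravel): t_1 = 7.96 × 0.23 / 1.248e-05 = 1.467e+05 d
  layer 2 (clay): t_2 = 9.28 × 0.07 / 1.248e-05 = 52044 d
Total t = Σ t_i = 1.987e+05 days = 544.1 years.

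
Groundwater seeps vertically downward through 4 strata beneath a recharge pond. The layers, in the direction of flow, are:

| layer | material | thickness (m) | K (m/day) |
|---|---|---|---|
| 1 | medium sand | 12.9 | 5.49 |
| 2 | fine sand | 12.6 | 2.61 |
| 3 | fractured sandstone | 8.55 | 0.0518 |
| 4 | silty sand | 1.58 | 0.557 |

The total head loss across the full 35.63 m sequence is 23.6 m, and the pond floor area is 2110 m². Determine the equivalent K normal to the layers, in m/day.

Flow is perpendicular to layering, so the layers act in series and the equivalent K is the thickness-weighted harmonic mean.
Total thickness L = 12.9 + 12.6 + 8.55 + 1.58 = 35.63 m.
Σ(b_i/K_i) = 12.9/5.49 + 12.6/2.61 + 8.55/0.0518 + 1.58/0.557 = 175.1 d.
K_eq = L / Σ(b_i/K_i) = 35.63 / 175.1 = 0.2035 m/day.

0.204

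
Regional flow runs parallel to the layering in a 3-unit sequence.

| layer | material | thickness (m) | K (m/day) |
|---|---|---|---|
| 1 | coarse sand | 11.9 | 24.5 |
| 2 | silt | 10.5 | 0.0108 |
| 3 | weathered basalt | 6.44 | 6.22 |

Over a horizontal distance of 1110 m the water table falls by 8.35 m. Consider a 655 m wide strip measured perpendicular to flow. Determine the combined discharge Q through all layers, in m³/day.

1630

Flow is parallel to layering, so each bed carries its own Darcy discharge and the transmissivities add.
Σ(K_i·b_i) = 24.5×11.9 + 0.0108×10.5 + 6.22×6.44 = 331.7 m²/day.
Hydraulic gradient i = Δh / L = 8.35 / 1110 = 0.007523.
Q = Σ(K_i·b_i) · W · i = 331.7 × 655 × 0.007523 = 1634 m³/day.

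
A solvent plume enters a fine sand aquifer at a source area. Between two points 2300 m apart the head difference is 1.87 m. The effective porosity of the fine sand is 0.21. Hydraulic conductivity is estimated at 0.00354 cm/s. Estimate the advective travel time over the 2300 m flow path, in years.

Convert K: 0.00354 cm/s × 864 = 3.059 m/day.
Hydraulic gradient i = Δh / L = 1.87 / 2300 = 0.0008130.
Darcy flux q = K · i = 3.059 × 0.0008130 = 0.002487 m/day.
Seepage velocity v = q / n_e = 0.002487 / 0.21 = 0.01184 m/day.
Travel time t = L / v = 2300 / 0.01184 = 1.942e+05 days = 531.8 years.

532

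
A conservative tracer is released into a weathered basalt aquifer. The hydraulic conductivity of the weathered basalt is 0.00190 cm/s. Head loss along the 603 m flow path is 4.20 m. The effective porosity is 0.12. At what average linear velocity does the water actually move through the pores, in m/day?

0.0953

Convert K: 0.00190 cm/s × 864 = 1.642 m/day.
Hydraulic gradient i = Δh / L = 4.20 / 603 = 0.006965.
Darcy flux q = K · i = 1.642 × 0.006965 = 0.01143 m/day.
Seepage velocity v = q / n_e = 0.01143 / 0.12 = 0.09528 m/day.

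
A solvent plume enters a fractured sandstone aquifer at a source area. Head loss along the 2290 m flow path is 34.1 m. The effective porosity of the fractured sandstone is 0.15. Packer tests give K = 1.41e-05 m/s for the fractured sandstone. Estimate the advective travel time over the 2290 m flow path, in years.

51.8

Convert K: 1.41e-05 m/s × 86400 = 1.218 m/day.
Hydraulic gradient i = Δh / L = 34.1 / 2290 = 0.01489.
Darcy flux q = K · i = 1.218 × 0.01489 = 0.01814 m/day.
Seepage velocity v = q / n_e = 0.01814 / 0.15 = 0.1209 m/day.
Travel time t = L / v = 2290 / 0.1209 = 18935 days = 51.84 years.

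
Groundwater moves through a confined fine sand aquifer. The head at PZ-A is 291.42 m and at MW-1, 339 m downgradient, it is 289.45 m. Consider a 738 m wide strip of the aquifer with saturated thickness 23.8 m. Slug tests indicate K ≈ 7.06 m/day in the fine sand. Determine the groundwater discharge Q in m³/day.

721

Cross-sectional area A = 738 × 23.8 = 17564 m².
Hydraulic gradient i = (291.42 − 289.45) / 339 = 1.97 / 339 = 0.005811.
Darcy's law: Q = K · A · i = 7.060 × 17564 × 0.005811 = 720.6 m³/day.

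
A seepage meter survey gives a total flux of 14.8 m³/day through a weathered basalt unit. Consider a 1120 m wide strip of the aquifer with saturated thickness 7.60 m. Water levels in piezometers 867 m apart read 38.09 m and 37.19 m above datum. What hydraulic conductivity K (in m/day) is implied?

1.67

Cross-sectional area A = 1120 × 7.60 = 8512 m².
Hydraulic gradient i = (38.09 − 37.19) / 867 = 0.9 / 867 = 0.001038.
From Q = K·A·i, K = Q / (A·i) = 14.8 / (8512 × 0.001038) = 1.675 m/day.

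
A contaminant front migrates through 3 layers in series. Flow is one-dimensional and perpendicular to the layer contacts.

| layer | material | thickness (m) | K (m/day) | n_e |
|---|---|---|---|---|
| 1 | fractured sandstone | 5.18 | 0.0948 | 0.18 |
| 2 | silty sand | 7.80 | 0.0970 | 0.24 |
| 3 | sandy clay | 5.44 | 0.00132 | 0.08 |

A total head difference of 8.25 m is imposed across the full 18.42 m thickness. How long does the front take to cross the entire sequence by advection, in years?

4.58

With flow normal to the layers, continuity requires the same specific discharge q through every layer.
Σ(b_i/K_i) = 5.18/0.0948 + 7.80/0.0970 + 5.44/0.00132 = 4256 d.
q = Δh / Σ(b_i/K_i) = 8.25 / 4256 = 0.001938 m/day.
In each layer the seepage velocity is v_i = q/n_i, so the layer transit time is t_i = b_i·n_i / q:
  layer 1 (fractured sandstone): t_1 = 5.18 × 0.18 / 0.001938 = 481.0 d
  layer 2 (silty sand): t_2 = 7.80 × 0.24 / 0.001938 = 965.8 d
  layer 3 (sandy clay): t_3 = 5.44 × 0.08 / 0.001938 = 224.5 d
Total t = Σ t_i = 1671 days = 4.576 years.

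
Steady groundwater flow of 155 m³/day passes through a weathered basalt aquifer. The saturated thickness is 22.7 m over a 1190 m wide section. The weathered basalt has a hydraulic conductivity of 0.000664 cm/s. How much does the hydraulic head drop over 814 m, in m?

8.14

Convert K: 0.000664 cm/s × 864 = 0.5737 m/day.
Cross-sectional area A = 1190 × 22.7 = 27013 m².
From Q = K·A·i, i = Q / (K·A) = 155 / (0.5737 × 27013) = 0.01000.
Head loss Δh = i · L = 0.01000 × 814 = 8.141 m.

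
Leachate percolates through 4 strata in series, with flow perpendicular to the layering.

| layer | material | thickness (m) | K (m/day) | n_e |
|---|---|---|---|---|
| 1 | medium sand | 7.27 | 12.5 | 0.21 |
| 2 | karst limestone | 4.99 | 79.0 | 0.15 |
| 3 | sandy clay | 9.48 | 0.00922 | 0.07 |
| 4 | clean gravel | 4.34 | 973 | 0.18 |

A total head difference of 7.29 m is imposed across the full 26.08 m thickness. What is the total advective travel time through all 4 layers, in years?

1.44

With flow normal to the layers, continuity requires the same specific discharge q through every layer.
Σ(b_i/K_i) = 7.27/12.5 + 4.99/79.0 + 9.48/0.00922 + 4.34/973 = 1029 d.
q = Δh / Σ(b_i/K_i) = 7.29 / 1029 = 0.007086 m/day.
In each layer the seepage velocity is v_i = q/n_i, so the layer transit time is t_i = b_i·n_i / q:
  layer 1 (medium sand): t_1 = 7.27 × 0.21 / 0.007086 = 215.5 d
  layer 2 (karst limestone): t_2 = 4.99 × 0.15 / 0.007086 = 105.6 d
  layer 3 (sandy clay): t_3 = 9.48 × 0.07 / 0.007086 = 93.65 d
  layer 4 (clean gravel): t_4 = 4.34 × 0.18 / 0.007086 = 110.3 d
Total t = Σ t_i = 525.0 days = 1.437 years.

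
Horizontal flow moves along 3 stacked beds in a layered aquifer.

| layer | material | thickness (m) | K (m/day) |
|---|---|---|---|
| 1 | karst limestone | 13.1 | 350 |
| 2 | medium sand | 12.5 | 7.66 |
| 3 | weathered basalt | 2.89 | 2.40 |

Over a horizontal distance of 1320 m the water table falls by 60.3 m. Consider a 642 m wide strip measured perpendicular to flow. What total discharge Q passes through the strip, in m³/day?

Flow is parallel to layering, so each bed carries its own Darcy discharge and the transmissivities add.
Σ(K_i·b_i) = 350×13.1 + 7.66×12.5 + 2.40×2.89 = 4688 m²/day.
Hydraulic gradient i = Δh / L = 60.3 / 1320 = 0.04568.
Q = Σ(K_i·b_i) · W · i = 4688 × 642 × 0.04568 = 1.375e+05 m³/day.

137000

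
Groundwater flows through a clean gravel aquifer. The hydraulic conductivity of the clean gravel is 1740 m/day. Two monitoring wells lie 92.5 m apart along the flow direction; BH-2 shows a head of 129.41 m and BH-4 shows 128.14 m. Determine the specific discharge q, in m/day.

Hydraulic gradient i = (129.41 − 128.14) / 92.5 = 1.27 / 92.5 = 0.01373.
Specific discharge q = K · i = 1740 × 0.01373 = 23.89 m/day.

23.9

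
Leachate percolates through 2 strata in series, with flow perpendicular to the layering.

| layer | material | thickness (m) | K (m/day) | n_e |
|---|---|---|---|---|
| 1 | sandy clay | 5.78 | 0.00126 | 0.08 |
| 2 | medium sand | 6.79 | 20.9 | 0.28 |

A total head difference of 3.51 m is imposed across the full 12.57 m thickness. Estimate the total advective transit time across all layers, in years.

8.46

With flow normal to the layers, continuity requires the same specific discharge q through every layer.
Σ(b_i/K_i) = 5.78/0.00126 + 6.79/20.9 = 4588 d.
q = Δh / Σ(b_i/K_i) = 3.51 / 4588 = 0.0007651 m/day.
In each layer the seepage velocity is v_i = q/n_i, so the layer transit time is t_i = b_i·n_i / q:
  layer 1 (sandy clay): t_1 = 5.78 × 0.08 / 0.0007651 = 604.4 d
  layer 2 (medium sand): t_2 = 6.79 × 0.28 / 0.0007651 = 2485 d
Total t = Σ t_i = 3089 days = 8.458 years.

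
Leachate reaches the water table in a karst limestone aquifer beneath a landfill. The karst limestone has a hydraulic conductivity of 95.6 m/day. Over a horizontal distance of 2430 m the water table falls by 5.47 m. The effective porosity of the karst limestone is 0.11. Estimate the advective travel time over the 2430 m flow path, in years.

Hydraulic gradient i = Δh / L = 5.47 / 2430 = 0.002251.
Darcy flux q = K · i = 95.60 × 0.002251 = 0.2152 m/day.
Seepage velocity v = q / n_e = 0.2152 / 0.11 = 1.956 m/day.
Travel time t = L / v = 2430 / 1.956 = 1242 days = 3.401 years.

3.40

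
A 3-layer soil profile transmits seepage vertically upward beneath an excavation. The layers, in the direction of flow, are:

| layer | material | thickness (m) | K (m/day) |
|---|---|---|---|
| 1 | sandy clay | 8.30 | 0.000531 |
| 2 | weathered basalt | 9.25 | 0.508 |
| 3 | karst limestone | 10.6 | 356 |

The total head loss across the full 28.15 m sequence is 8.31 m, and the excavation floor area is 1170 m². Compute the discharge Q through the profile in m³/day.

Flow is perpendicular to layering, so the layers act in series and the equivalent K is the thickness-weighted harmonic mean.
Total thickness L = 8.30 + 9.25 + 10.6 = 28.15 m.
Σ(b_i/K_i) = 8.30/0.000531 + 9.25/0.508 + 10.6/356 = 15649 d.
K_eq = L / Σ(b_i/K_i) = 28.15 / 15649 = 0.001799 m/day.
Q = K_eq · A · (Δh/L) = 0.001799 × 1170 × (8.31/28.15) = 0.6213 m³/day.

0.621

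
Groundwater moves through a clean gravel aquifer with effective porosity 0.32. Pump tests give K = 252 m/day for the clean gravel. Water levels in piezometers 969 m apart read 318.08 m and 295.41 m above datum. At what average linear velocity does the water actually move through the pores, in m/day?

Hydraulic gradient i = (318.08 − 295.41) / 969 = 22.67 / 969 = 0.02340.
Darcy flux q = K · i = 252.0 × 0.02340 = 5.896 m/day.
Seepage velocity v = q / n_e = 5.896 / 0.32 = 18.42 m/day.

18.4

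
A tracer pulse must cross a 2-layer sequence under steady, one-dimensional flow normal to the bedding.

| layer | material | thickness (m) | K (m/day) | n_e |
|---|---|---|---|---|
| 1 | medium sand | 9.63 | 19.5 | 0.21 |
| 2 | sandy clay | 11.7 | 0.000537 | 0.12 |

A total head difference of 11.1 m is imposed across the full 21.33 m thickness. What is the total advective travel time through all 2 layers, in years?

18.4

With flow normal to the layers, continuity requires the same specific discharge q through every layer.
Σ(b_i/K_i) = 9.63/19.5 + 11.7/0.000537 = 21788 d.
q = Δh / Σ(b_i/K_i) = 11.1 / 21788 = 0.0005094 m/day.
In each layer the seepage velocity is v_i = q/n_i, so the layer transit time is t_i = b_i·n_i / q:
  layer 1 (medium sand): t_1 = 9.63 × 0.21 / 0.0005094 = 3970 d
  layer 2 (sandy clay): t_2 = 11.7 × 0.12 / 0.0005094 = 2756 d
Total t = Σ t_i = 6725 days = 18.41 years.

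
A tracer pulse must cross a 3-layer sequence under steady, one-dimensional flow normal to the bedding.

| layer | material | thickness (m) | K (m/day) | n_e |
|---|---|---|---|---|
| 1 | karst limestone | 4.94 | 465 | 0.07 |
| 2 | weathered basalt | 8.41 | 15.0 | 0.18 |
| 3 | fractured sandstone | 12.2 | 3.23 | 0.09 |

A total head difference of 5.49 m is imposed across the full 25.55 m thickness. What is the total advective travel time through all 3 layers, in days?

With flow normal to the layers, continuity requires the same specific discharge q through every layer.
Σ(b_i/K_i) = 4.94/465 + 8.41/15.0 + 12.2/3.23 = 4.348 d.
q = Δh / Σ(b_i/K_i) = 5.49 / 4.348 = 1.263 m/day.
In each layer the seepage velocity is v_i = q/n_i, so the layer transit time is t_i = b_i·n_i / q:
  layer 1 (karst limestone): t_1 = 4.94 × 0.07 / 1.263 = 0.2739 d
  layer 2 (weathered basalt): t_2 = 8.41 × 0.18 / 1.263 = 1.199 d
  layer 3 (fractured sandstone): t_3 = 12.2 × 0.09 / 1.263 = 0.8697 d
Total t = Σ t_i = 2.343 days.

2.34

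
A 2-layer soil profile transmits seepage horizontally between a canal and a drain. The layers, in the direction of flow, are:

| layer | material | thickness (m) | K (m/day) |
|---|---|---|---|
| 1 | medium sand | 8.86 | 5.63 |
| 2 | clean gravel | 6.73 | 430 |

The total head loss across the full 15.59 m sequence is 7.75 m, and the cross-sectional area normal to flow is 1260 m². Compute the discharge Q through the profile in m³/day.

6140

Flow is perpendicular to layering, so the layers act in series and the equivalent K is the thickness-weighted harmonic mean.
Total thickness L = 8.86 + 6.73 = 15.59 m.
Σ(b_i/K_i) = 8.86/5.63 + 6.73/430 = 1.589 d.
K_eq = L / Σ(b_i/K_i) = 15.59 / 1.589 = 9.809 m/day.
Q = K_eq · A · (Δh/L) = 9.809 × 1260 × (7.75/15.59) = 6144 m³/day.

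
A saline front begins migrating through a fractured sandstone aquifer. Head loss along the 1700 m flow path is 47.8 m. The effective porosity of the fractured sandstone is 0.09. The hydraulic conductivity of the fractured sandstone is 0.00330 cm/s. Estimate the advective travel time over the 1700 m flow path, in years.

Convert K: 0.00330 cm/s × 864 = 2.851 m/day.
Hydraulic gradient i = Δh / L = 47.8 / 1700 = 0.02812.
Darcy flux q = K · i = 2.851 × 0.02812 = 0.08017 m/day.
Seepage velocity v = q / n_e = 0.08017 / 0.09 = 0.8908 m/day.
Travel time t = L / v = 1700 / 0.8908 = 1908 days = 5.225 years.

5.23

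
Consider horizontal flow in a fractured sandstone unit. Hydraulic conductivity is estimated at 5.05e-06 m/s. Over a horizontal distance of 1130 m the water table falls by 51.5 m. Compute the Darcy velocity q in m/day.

0.0199

Convert K: 5.05e-06 m/s × 86400 = 0.4363 m/day.
Hydraulic gradient i = Δh / L = 51.5 / 1130 = 0.04558.
Specific discharge q = K · i = 0.4363 × 0.04558 = 0.01989 m/day.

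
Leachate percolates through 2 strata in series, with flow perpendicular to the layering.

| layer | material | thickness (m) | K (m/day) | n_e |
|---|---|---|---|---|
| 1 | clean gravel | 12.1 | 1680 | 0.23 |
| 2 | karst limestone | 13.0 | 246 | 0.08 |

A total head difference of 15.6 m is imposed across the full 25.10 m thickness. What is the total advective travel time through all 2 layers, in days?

0.0147

With flow normal to the layers, continuity requires the same specific discharge q through every layer.
Σ(b_i/K_i) = 12.1/1680 + 13.0/246 = 0.06005 d.
q = Δh / Σ(b_i/K_i) = 15.6 / 0.06005 = 259.8 m/day.
In each layer the seepage velocity is v_i = q/n_i, so the layer transit time is t_i = b_i·n_i / q:
  layer 1 (clean gravel): t_1 = 12.1 × 0.23 / 259.8 = 0.01071 d
  layer 2 (karst limestone): t_2 = 13.0 × 0.08 / 259.8 = 0.004003 d
Total t = Σ t_i = 0.01472 days.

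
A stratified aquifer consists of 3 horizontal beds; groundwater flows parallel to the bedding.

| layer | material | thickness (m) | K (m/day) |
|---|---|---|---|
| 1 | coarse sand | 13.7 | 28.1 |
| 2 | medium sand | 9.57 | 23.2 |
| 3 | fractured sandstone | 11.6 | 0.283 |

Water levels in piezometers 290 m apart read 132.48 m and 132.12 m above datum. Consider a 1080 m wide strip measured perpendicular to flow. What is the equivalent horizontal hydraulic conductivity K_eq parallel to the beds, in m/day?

Flow is parallel to layering, so each bed carries its own Darcy discharge and the transmissivities add.
Σ(K_i·b_i) = 28.1×13.7 + 23.2×9.57 + 0.283×11.6 = 610.3 m²/day.
Total thickness b = 34.87 m, so K_eq = Σ(K_i·b_i)/b = 17.50 m/day.

17.5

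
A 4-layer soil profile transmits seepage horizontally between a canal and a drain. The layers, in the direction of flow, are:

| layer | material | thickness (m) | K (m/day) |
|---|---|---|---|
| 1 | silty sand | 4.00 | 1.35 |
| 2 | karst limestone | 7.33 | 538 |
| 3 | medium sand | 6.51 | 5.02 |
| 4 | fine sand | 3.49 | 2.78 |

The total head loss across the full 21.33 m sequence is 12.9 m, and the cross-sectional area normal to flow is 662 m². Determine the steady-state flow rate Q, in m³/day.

1540

Flow is perpendicular to layering, so the layers act in series and the equivalent K is the thickness-weighted harmonic mean.
Total thickness L = 4.00 + 7.33 + 6.51 + 3.49 = 21.33 m.
Σ(b_i/K_i) = 4.00/1.35 + 7.33/538 + 6.51/5.02 + 3.49/2.78 = 5.529 d.
K_eq = L / Σ(b_i/K_i) = 21.33 / 5.529 = 3.858 m/day.
Q = K_eq · A · (Δh/L) = 3.858 × 662 × (12.9/21.33) = 1545 m³/day.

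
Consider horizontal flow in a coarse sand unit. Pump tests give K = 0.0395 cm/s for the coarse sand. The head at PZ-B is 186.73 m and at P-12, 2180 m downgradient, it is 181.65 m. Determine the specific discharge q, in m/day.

Convert K: 0.0395 cm/s × 864 = 34.13 m/day.
Hydraulic gradient i = (186.73 − 181.65) / 2180 = 5.08 / 2180 = 0.002330.
Specific discharge q = K · i = 34.13 × 0.002330 = 0.07953 m/day.

0.0795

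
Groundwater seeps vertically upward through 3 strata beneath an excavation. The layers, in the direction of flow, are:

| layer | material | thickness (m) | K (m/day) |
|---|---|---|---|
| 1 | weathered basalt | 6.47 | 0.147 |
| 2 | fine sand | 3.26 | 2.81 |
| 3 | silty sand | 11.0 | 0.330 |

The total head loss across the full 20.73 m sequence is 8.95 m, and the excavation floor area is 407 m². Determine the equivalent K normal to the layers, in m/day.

0.264

Flow is perpendicular to layering, so the layers act in series and the equivalent K is the thickness-weighted harmonic mean.
Total thickness L = 6.47 + 3.26 + 11.0 = 20.73 m.
Σ(b_i/K_i) = 6.47/0.147 + 3.26/2.81 + 11.0/0.330 = 78.51 d.
K_eq = L / Σ(b_i/K_i) = 20.73 / 78.51 = 0.2641 m/day.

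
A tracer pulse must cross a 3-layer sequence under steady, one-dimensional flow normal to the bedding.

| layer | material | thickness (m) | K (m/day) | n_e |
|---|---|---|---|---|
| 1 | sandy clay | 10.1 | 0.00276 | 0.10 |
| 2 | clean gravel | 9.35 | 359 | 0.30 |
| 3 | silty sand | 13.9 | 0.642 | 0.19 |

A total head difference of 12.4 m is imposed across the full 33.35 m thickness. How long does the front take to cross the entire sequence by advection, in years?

With flow normal to the layers, continuity requires the same specific discharge q through every layer.
Σ(b_i/K_i) = 10.1/0.00276 + 9.35/359 + 13.9/0.642 = 3681 d.
q = Δh / Σ(b_i/K_i) = 12.4 / 3681 = 0.003369 m/day.
In each layer the seepage velocity is v_i = q/n_i, so the layer transit time is t_i = b_i·n_i / q:
  layer 1 (sandy clay): t_1 = 10.1 × 0.10 / 0.003369 = 299.8 d
  layer 2 (clean gravel): t_2 = 9.35 × 0.30 / 0.003369 = 832.7 d
  layer 3 (silty sand): t_3 = 13.9 × 0.19 / 0.003369 = 784.0 d
Total t = Σ t_i = 1917 days = 5.247 years.

5.25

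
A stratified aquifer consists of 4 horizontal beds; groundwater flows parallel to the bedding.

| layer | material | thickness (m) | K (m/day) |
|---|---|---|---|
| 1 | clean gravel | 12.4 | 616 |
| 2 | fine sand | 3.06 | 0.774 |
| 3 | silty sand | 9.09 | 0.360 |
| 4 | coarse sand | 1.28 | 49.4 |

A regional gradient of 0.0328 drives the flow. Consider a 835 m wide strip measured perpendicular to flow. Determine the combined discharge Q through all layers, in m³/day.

211000

Flow is parallel to layering, so each bed carries its own Darcy discharge and the transmissivities add.
Σ(K_i·b_i) = 616×12.4 + 0.774×3.06 + 0.360×9.09 + 49.4×1.28 = 7707 m²/day.
Hydraulic gradient i = 0.0328.
Q = Σ(K_i·b_i) · W · i = 7707 × 835 × 0.03280 = 2.111e+05 m³/day.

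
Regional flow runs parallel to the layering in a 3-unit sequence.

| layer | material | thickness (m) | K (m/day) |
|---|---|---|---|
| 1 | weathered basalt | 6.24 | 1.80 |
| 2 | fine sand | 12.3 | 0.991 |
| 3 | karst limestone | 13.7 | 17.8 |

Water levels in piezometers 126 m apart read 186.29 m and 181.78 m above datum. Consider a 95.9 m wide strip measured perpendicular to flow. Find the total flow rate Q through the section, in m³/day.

Flow is parallel to layering, so each bed carries its own Darcy discharge and the transmissivities add.
Σ(K_i·b_i) = 1.80×6.24 + 0.991×12.3 + 17.8×13.7 = 267.3 m²/day.
Hydraulic gradient i = (186.29 − 181.78) / 126 = 4.51 / 126 = 0.03579.
Q = Σ(K_i·b_i) · W · i = 267.3 × 95.9 × 0.03579 = 917.5 m³/day.

917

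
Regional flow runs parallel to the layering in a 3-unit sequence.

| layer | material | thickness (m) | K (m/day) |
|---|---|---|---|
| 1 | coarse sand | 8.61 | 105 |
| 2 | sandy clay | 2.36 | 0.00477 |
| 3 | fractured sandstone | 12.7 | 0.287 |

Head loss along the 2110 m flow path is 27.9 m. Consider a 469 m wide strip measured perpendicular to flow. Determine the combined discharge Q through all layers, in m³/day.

5630

Flow is parallel to layering, so each bed carries its own Darcy discharge and the transmissivities add.
Σ(K_i·b_i) = 105×8.61 + 0.00477×2.36 + 0.287×12.7 = 907.7 m²/day.
Hydraulic gradient i = Δh / L = 27.9 / 2110 = 0.01322.
Q = Σ(K_i·b_i) · W · i = 907.7 × 469 × 0.01322 = 5629 m³/day.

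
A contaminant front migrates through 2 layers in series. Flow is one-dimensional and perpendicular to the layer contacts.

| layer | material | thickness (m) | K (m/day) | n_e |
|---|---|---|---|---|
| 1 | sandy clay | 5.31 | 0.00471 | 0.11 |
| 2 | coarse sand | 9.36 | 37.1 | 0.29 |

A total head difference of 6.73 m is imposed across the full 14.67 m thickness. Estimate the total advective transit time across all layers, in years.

1.51

With flow normal to the layers, continuity requires the same specific discharge q through every layer.
Σ(b_i/K_i) = 5.31/0.00471 + 9.36/37.1 = 1128 d.
q = Δh / Σ(b_i/K_i) = 6.73 / 1128 = 0.005968 m/day.
In each layer the seepage velocity is v_i = q/n_i, so the layer transit time is t_i = b_i·n_i / q:
  layer 1 (sandy clay): t_1 = 5.31 × 0.11 / 0.005968 = 97.87 d
  layer 2 (coarse sand): t_2 = 9.36 × 0.29 / 0.005968 = 454.8 d
Total t = Σ t_i = 552.7 days = 1.513 years.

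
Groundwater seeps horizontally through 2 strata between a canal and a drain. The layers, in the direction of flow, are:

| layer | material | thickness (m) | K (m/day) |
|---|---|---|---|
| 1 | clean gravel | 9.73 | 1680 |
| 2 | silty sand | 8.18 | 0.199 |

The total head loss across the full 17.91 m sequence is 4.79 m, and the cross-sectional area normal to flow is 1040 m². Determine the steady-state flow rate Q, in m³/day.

121

Flow is perpendicular to layering, so the layers act in series and the equivalent K is the thickness-weighted harmonic mean.
Total thickness L = 9.73 + 8.18 = 17.91 m.
Σ(b_i/K_i) = 9.73/1680 + 8.18/0.199 = 41.11 d.
K_eq = L / Σ(b_i/K_i) = 17.91 / 41.11 = 0.4356 m/day.
Q = K_eq · A · (Δh/L) = 0.4356 × 1040 × (4.79/17.91) = 121.2 m³/day.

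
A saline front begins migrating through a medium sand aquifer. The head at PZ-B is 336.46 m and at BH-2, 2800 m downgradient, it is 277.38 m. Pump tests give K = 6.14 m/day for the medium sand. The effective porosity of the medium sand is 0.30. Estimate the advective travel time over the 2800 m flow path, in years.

Hydraulic gradient i = (336.46 − 277.38) / 2800 = 59.08 / 2800 = 0.02110.
Darcy flux q = K · i = 6.140 × 0.02110 = 0.1296 m/day.
Seepage velocity v = q / n_e = 0.1296 / 0.30 = 0.4318 m/day.
Travel time t = L / v = 2800 / 0.4318 = 6484 days = 17.75 years.

17.8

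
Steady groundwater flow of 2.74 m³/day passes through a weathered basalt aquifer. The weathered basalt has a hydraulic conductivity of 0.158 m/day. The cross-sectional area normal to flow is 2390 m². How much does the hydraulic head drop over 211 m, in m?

1.53

From Q = K·A·i, i = Q / (K·A) = 2.74 / (0.1580 × 2390) = 0.007256.
Head loss Δh = i · L = 0.007256 × 211 = 1.531 m.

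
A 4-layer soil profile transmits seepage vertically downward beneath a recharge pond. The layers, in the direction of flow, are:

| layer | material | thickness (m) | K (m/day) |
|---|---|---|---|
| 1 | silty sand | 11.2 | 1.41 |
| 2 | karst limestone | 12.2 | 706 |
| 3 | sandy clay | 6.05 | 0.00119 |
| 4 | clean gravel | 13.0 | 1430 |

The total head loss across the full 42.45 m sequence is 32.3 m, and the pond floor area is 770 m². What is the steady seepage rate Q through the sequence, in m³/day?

4.88

Flow is perpendicular to layering, so the layers act in series and the equivalent K is the thickness-weighted harmonic mean.
Total thickness L = 11.2 + 12.2 + 6.05 + 13.0 = 42.45 m.
Σ(b_i/K_i) = 11.2/1.41 + 12.2/706 + 6.05/0.00119 + 13.0/1430 = 5092 d.
K_eq = L / Σ(b_i/K_i) = 42.45 / 5092 = 0.008337 m/day.
Q = K_eq · A · (Δh/L) = 0.008337 × 770 × (32.3/42.45) = 4.884 m³/day.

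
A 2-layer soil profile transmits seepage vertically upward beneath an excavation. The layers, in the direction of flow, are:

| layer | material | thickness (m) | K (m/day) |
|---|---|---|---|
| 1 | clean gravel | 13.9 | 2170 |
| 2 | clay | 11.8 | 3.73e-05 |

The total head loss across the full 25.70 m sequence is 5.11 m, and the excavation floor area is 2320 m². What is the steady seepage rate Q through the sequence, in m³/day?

0.0375

Flow is perpendicular to layering, so the layers act in series and the equivalent K is the thickness-weighted harmonic mean.
Total thickness L = 13.9 + 11.8 = 25.70 m.
Σ(b_i/K_i) = 13.9/2170 + 11.8/3.73e-05 = 3.164e+05 d.
K_eq = L / Σ(b_i/K_i) = 25.70 / 3.164e+05 = 8.124e-05 m/day.
Q = K_eq · A · (Δh/L) = 8.124e-05 × 2320 × (5.11/25.70) = 0.03747 m³/day.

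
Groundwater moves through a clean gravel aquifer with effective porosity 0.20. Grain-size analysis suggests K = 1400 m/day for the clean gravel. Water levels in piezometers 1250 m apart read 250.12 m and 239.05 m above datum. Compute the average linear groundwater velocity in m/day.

Hydraulic gradient i = (250.12 − 239.05) / 1250 = 11.07 / 1250 = 0.008856.
Darcy flux q = K · i = 1400 × 0.008856 = 12.40 m/day.
Seepage velocity v = q / n_e = 12.40 / 0.20 = 61.99 m/day.

62.0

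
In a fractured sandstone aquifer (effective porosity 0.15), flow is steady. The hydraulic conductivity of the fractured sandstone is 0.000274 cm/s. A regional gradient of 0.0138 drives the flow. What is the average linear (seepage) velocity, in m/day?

Convert K: 0.000274 cm/s × 864 = 0.2367 m/day.
Hydraulic gradient i = 0.0138.
Darcy flux q = K · i = 0.2367 × 0.01380 = 0.003267 m/day.
Seepage velocity v = q / n_e = 0.003267 / 0.15 = 0.02178 m/day.

0.0218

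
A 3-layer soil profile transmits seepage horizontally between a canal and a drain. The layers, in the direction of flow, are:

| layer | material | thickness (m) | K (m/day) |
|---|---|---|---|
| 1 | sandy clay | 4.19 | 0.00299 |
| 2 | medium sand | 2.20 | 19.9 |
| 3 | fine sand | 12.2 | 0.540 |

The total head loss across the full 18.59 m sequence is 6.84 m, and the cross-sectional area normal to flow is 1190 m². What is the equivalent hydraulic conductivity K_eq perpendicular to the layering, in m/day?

Flow is perpendicular to layering, so the layers act in series and the equivalent K is the thickness-weighted harmonic mean.
Total thickness L = 4.19 + 2.20 + 12.2 = 18.59 m.
Σ(b_i/K_i) = 4.19/0.00299 + 2.20/19.9 + 12.2/0.540 = 1424 d.
K_eq = L / Σ(b_i/K_i) = 18.59 / 1424 = 0.01305 m/day.

0.0131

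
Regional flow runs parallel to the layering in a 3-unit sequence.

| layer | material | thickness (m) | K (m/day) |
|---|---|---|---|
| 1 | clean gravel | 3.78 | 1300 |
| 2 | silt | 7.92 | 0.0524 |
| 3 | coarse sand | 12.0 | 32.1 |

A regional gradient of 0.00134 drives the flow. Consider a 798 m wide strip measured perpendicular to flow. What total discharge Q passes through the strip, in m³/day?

Flow is parallel to layering, so each bed carries its own Darcy discharge and the transmissivities add.
Σ(K_i·b_i) = 1300×3.78 + 0.0524×7.92 + 32.1×12.0 = 5300 m²/day.
Hydraulic gradient i = 0.00134.
Q = Σ(K_i·b_i) · W · i = 5300 × 798 × 0.001340 = 5667 m³/day.

5670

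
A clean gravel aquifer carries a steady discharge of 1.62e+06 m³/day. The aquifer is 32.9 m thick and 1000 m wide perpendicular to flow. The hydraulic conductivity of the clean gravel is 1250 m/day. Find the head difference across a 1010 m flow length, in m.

Cross-sectional area A = 1000 × 32.9 = 32900 m².
From Q = K·A·i, i = Q / (K·A) = 1.62e+06 / (1250 × 32900) = 0.03939.
Head loss Δh = i · L = 0.03939 × 1010 = 39.79 m.

39.8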